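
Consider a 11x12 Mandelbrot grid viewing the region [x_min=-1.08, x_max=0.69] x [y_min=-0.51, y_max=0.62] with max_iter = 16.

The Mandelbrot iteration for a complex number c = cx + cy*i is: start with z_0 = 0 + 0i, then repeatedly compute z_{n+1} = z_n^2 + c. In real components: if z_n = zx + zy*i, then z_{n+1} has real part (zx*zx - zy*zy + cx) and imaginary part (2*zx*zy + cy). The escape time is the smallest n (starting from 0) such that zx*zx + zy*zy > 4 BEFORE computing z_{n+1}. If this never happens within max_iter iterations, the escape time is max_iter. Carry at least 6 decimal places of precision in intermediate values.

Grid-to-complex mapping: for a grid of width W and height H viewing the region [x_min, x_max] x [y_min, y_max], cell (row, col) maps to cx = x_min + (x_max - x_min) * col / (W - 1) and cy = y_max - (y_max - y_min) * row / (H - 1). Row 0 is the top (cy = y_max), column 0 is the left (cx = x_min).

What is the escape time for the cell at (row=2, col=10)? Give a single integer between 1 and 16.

Answer: 3

Derivation:
z_0 = 0 + 0i, c = 0.6900 + 0.4145i
Iter 1: z = 0.6900 + 0.4145i, |z|^2 = 0.6479
Iter 2: z = 0.9943 + 0.9866i, |z|^2 = 1.9620
Iter 3: z = 0.7051 + 2.3764i, |z|^2 = 6.1447
Escaped at iteration 3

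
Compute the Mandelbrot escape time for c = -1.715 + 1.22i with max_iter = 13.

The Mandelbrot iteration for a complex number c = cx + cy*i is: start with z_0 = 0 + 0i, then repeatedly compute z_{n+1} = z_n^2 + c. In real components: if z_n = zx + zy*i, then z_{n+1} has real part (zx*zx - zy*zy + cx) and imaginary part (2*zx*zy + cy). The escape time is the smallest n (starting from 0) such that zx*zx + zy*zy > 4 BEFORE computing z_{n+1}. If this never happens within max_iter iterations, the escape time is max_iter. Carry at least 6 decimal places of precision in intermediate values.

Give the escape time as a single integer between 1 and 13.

Answer: 1

Derivation:
z_0 = 0 + 0i, c = -1.7150 + 1.2200i
Iter 1: z = -1.7150 + 1.2200i, |z|^2 = 4.4296
Escaped at iteration 1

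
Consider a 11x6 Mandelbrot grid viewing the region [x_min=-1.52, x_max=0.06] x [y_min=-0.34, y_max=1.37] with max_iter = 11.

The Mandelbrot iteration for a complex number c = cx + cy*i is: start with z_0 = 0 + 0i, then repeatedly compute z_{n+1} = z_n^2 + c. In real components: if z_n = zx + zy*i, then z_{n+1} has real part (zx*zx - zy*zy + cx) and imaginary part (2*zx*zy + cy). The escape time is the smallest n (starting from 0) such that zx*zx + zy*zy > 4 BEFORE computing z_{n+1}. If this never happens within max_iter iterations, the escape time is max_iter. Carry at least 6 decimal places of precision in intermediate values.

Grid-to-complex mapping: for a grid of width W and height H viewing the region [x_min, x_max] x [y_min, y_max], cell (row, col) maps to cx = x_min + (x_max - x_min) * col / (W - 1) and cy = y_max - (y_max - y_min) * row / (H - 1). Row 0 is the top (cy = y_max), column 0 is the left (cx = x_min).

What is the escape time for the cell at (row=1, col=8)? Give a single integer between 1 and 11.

z_0 = 0 + 0i, c = -0.2560 + 1.0280i
Iter 1: z = -0.2560 + 1.0280i, |z|^2 = 1.1223
Iter 2: z = -1.2472 + 0.5017i, |z|^2 = 1.8073
Iter 3: z = 1.0480 + -0.2234i, |z|^2 = 1.1481
Iter 4: z = 0.7923 + 0.5598i, |z|^2 = 0.9411
Iter 5: z = 0.0584 + 1.9150i, |z|^2 = 3.6708
Iter 6: z = -3.9199 + 1.2517i, |z|^2 = 16.9328
Escaped at iteration 6

Answer: 6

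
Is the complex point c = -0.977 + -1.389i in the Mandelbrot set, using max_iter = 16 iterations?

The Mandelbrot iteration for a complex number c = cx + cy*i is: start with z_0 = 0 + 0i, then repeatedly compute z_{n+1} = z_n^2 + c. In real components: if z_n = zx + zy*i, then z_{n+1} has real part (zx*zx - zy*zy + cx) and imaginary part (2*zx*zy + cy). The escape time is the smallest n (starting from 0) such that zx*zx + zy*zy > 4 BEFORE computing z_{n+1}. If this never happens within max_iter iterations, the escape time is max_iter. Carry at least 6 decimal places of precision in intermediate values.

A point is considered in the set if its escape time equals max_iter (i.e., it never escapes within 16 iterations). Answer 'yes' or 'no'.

Answer: no

Derivation:
z_0 = 0 + 0i, c = -0.9770 + -1.3890i
Iter 1: z = -0.9770 + -1.3890i, |z|^2 = 2.8838
Iter 2: z = -1.9518 + 1.3251i, |z|^2 = 5.5654
Escaped at iteration 2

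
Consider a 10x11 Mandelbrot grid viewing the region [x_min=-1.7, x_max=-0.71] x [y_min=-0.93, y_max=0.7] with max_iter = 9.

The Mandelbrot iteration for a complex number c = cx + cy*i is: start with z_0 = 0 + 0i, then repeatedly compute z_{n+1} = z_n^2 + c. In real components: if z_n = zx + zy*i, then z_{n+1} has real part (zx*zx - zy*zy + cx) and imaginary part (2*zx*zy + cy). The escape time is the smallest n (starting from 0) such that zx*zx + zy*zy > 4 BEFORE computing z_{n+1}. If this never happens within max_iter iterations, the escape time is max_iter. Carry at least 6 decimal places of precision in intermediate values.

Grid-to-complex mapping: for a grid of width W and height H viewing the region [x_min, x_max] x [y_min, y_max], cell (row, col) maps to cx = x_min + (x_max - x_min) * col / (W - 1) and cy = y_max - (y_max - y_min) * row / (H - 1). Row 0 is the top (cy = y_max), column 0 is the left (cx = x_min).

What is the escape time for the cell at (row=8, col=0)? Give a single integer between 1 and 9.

z_0 = 0 + 0i, c = -1.7000 + -0.6040i
Iter 1: z = -1.7000 + -0.6040i, |z|^2 = 3.2548
Iter 2: z = 0.8252 + 1.4496i, |z|^2 = 2.7823
Iter 3: z = -3.1204 + 1.7884i, |z|^2 = 12.9352
Escaped at iteration 3

Answer: 3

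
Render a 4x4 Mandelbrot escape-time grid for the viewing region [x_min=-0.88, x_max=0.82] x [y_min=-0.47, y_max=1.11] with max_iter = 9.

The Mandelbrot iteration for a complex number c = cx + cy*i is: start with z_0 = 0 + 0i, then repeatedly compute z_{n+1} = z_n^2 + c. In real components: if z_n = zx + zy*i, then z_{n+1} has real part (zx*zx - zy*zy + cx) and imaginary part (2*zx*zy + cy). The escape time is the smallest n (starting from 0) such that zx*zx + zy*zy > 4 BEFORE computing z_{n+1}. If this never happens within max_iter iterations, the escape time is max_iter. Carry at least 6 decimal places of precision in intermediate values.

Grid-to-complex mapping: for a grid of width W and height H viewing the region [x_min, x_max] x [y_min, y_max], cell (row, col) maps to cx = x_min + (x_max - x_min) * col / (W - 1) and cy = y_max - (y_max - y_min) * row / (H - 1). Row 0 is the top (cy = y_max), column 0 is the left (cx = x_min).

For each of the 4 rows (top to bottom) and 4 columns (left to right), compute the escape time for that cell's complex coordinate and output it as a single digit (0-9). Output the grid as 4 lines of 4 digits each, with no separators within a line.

Answer: 3432
5993
9993
6993

Derivation:
(row=0, col=0): c = -0.8800 + 1.1100i → escape time 3
(row=0, col=1): c = -0.3133 + 1.1100i → escape time 4
(row=0, col=2): c = 0.2533 + 1.1100i → escape time 3
(row=0, col=3): c = 0.8200 + 1.1100i → escape time 2
(row=1, col=0): c = -0.8800 + 0.5833i → escape time 5
(row=1, col=1): c = -0.3133 + 0.5833i → escape time 9
(row=1, col=2): c = 0.2533 + 0.5833i → escape time 9
(row=1, col=3): c = 0.8200 + 0.5833i → escape time 3
(row=2, col=0): c = -0.8800 + 0.0567i → escape time 9
(row=2, col=1): c = -0.3133 + 0.0567i → escape time 9
(row=2, col=2): c = 0.2533 + 0.0567i → escape time 9
(row=2, col=3): c = 0.8200 + 0.0567i → escape time 3
(row=3, col=0): c = -0.8800 + -0.4700i → escape time 6
(row=3, col=1): c = -0.3133 + -0.4700i → escape time 9
(row=3, col=2): c = 0.2533 + -0.4700i → escape time 9
(row=3, col=3): c = 0.8200 + -0.4700i → escape time 3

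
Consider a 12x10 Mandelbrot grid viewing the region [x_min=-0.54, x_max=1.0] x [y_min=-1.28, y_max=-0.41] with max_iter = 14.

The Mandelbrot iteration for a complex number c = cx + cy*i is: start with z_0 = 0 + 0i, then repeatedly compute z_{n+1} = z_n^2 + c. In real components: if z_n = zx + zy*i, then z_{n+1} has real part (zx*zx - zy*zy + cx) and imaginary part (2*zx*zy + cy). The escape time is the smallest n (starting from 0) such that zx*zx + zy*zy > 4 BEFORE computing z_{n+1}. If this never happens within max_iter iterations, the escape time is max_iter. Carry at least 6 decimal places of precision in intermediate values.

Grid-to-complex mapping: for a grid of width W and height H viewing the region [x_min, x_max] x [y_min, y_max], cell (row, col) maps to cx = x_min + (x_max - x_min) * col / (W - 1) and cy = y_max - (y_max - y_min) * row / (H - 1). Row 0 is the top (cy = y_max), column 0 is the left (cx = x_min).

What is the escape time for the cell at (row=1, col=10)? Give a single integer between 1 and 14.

z_0 = 0 + 0i, c = 0.8600 + -0.5067i
Iter 1: z = 0.8600 + -0.5067i, |z|^2 = 0.9963
Iter 2: z = 1.3429 + -1.3781i, |z|^2 = 3.7026
Iter 3: z = 0.7641 + -4.2080i, |z|^2 = 18.2913
Escaped at iteration 3

Answer: 3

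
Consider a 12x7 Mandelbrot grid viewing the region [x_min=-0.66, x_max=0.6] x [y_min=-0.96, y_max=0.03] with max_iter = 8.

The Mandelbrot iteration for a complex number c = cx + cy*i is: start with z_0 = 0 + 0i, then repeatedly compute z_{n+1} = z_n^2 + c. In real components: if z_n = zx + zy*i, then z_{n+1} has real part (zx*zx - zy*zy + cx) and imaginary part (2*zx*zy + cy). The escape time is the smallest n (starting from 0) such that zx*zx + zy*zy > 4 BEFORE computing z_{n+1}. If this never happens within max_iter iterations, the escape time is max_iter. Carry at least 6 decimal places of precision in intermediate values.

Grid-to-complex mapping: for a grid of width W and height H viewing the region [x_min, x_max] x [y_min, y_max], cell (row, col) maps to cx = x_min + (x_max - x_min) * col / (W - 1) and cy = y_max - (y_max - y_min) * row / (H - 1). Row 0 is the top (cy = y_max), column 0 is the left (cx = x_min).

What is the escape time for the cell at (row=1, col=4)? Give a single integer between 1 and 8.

Answer: 8

Derivation:
z_0 = 0 + 0i, c = -0.2018 + -0.1350i
Iter 1: z = -0.2018 + -0.1350i, |z|^2 = 0.0590
Iter 2: z = -0.1793 + -0.0805i, |z|^2 = 0.0386
Iter 3: z = -0.1761 + -0.1061i, |z|^2 = 0.0423
Iter 4: z = -0.1821 + -0.0976i, |z|^2 = 0.0427
Iter 5: z = -0.1782 + -0.0995i, |z|^2 = 0.0416
Iter 6: z = -0.1800 + -0.0996i, |z|^2 = 0.0423
Iter 7: z = -0.1793 + -0.0992i, |z|^2 = 0.0420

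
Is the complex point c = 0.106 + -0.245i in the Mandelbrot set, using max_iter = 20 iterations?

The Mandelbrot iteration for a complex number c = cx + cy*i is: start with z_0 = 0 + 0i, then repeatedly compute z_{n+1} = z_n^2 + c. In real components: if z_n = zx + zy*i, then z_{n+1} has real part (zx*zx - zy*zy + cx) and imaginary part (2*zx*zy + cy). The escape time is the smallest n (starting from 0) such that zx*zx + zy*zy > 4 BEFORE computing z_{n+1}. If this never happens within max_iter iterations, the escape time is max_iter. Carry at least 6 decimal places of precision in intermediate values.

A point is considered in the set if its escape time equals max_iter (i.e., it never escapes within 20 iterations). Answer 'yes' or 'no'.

z_0 = 0 + 0i, c = 0.1060 + -0.2450i
Iter 1: z = 0.1060 + -0.2450i, |z|^2 = 0.0713
Iter 2: z = 0.0572 + -0.2969i, |z|^2 = 0.0914
Iter 3: z = 0.0211 + -0.2790i, |z|^2 = 0.0783
Iter 4: z = 0.0286 + -0.2568i, |z|^2 = 0.0668
Iter 5: z = 0.0409 + -0.2597i, |z|^2 = 0.0691
Iter 6: z = 0.0402 + -0.2662i, |z|^2 = 0.0725
Iter 7: z = 0.0367 + -0.2664i, |z|^2 = 0.0723
Iter 8: z = 0.0364 + -0.2646i, |z|^2 = 0.0713
Iter 9: z = 0.0373 + -0.2642i, |z|^2 = 0.0712
Iter 10: z = 0.0376 + -0.2647i, |z|^2 = 0.0715
Iter 11: z = 0.0373 + -0.2649i, |z|^2 = 0.0716
Iter 12: z = 0.0372 + -0.2648i, |z|^2 = 0.0715
Iter 13: z = 0.0373 + -0.2647i, |z|^2 = 0.0715
Iter 14: z = 0.0373 + -0.2647i, |z|^2 = 0.0715
Iter 15: z = 0.0373 + -0.2648i, |z|^2 = 0.0715
Iter 16: z = 0.0373 + -0.2648i, |z|^2 = 0.0715
Iter 17: z = 0.0373 + -0.2647i, |z|^2 = 0.0715
Iter 18: z = 0.0373 + -0.2647i, |z|^2 = 0.0715
Iter 19: z = 0.0373 + -0.2647i, |z|^2 = 0.0715
Did not escape in 20 iterations → in set

Answer: yes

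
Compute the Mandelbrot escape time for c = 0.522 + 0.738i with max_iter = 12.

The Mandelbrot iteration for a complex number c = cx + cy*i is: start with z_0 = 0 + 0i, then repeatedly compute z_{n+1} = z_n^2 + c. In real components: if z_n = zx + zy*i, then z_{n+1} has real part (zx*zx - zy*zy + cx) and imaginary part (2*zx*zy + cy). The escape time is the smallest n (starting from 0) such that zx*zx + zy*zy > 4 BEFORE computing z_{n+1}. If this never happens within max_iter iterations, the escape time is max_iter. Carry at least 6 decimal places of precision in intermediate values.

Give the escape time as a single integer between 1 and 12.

Answer: 3

Derivation:
z_0 = 0 + 0i, c = 0.5220 + 0.7380i
Iter 1: z = 0.5220 + 0.7380i, |z|^2 = 0.8171
Iter 2: z = 0.2498 + 1.5085i, |z|^2 = 2.3379
Iter 3: z = -1.6911 + 1.4918i, |z|^2 = 5.0850
Escaped at iteration 3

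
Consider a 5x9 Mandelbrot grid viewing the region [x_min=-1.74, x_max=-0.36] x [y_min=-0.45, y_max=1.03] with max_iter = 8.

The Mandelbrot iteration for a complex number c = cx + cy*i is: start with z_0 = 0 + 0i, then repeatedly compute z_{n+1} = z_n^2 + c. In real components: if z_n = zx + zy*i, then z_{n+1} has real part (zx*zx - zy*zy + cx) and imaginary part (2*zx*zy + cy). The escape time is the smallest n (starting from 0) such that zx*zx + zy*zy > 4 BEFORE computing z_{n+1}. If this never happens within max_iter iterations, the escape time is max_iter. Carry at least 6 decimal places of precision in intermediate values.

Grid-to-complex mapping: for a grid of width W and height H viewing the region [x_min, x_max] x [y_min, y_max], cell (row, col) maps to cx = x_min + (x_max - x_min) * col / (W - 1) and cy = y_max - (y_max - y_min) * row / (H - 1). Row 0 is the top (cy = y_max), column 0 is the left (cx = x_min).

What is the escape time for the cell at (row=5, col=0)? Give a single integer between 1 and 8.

Answer: 4

Derivation:
z_0 = 0 + 0i, c = -1.7400 + 0.1050i
Iter 1: z = -1.7400 + 0.1050i, |z|^2 = 3.0386
Iter 2: z = 1.2766 + -0.2604i, |z|^2 = 1.6975
Iter 3: z = -0.1782 + -0.5598i, |z|^2 = 0.3452
Iter 4: z = -2.0217 + 0.3045i, |z|^2 = 4.1799
Escaped at iteration 4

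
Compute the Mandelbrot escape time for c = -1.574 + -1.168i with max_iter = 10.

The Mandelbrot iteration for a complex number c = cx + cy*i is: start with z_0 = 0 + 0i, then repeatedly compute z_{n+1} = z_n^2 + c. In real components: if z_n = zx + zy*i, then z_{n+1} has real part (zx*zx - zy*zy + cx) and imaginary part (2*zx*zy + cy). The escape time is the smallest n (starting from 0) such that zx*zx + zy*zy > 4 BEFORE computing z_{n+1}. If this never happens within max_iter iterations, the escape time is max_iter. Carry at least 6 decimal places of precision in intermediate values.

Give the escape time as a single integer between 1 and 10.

z_0 = 0 + 0i, c = -1.5740 + -1.1680i
Iter 1: z = -1.5740 + -1.1680i, |z|^2 = 3.8417
Iter 2: z = -0.4607 + 2.5089i, |z|^2 = 6.5067
Escaped at iteration 2

Answer: 2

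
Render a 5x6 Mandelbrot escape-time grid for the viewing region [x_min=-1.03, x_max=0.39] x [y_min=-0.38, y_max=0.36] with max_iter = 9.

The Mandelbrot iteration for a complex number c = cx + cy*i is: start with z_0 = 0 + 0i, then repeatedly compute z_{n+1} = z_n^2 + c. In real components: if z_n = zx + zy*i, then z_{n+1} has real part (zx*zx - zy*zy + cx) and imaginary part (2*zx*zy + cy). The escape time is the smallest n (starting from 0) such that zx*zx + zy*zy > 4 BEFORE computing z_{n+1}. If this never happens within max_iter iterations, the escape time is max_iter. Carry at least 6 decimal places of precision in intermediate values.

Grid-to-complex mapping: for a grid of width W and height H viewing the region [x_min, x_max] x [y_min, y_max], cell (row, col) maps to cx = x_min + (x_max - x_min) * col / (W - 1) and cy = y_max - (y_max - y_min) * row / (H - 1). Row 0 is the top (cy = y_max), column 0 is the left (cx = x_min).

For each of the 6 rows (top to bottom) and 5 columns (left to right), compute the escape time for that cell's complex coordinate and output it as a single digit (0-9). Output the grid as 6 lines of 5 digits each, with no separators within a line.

Answer: 99999
99999
99997
99998
99999
99999

Derivation:
(row=0, col=0): c = -1.0300 + 0.3600i → escape time 9
(row=0, col=1): c = -0.6750 + 0.3600i → escape time 9
(row=0, col=2): c = -0.3200 + 0.3600i → escape time 9
(row=0, col=3): c = 0.0350 + 0.3600i → escape time 9
(row=0, col=4): c = 0.3900 + 0.3600i → escape time 9
(row=1, col=0): c = -1.0300 + 0.2120i → escape time 9
(row=1, col=1): c = -0.6750 + 0.2120i → escape time 9
(row=1, col=2): c = -0.3200 + 0.2120i → escape time 9
(row=1, col=3): c = 0.0350 + 0.2120i → escape time 9
(row=1, col=4): c = 0.3900 + 0.2120i → escape time 9
(row=2, col=0): c = -1.0300 + 0.0640i → escape time 9
(row=2, col=1): c = -0.6750 + 0.0640i → escape time 9
(row=2, col=2): c = -0.3200 + 0.0640i → escape time 9
(row=2, col=3): c = 0.0350 + 0.0640i → escape time 9
(row=2, col=4): c = 0.3900 + 0.0640i → escape time 7
(row=3, col=0): c = -1.0300 + -0.0840i → escape time 9
(row=3, col=1): c = -0.6750 + -0.0840i → escape time 9
(row=3, col=2): c = -0.3200 + -0.0840i → escape time 9
(row=3, col=3): c = 0.0350 + -0.0840i → escape time 9
(row=3, col=4): c = 0.3900 + -0.0840i → escape time 8
(row=4, col=0): c = -1.0300 + -0.2320i → escape time 9
(row=4, col=1): c = -0.6750 + -0.2320i → escape time 9
(row=4, col=2): c = -0.3200 + -0.2320i → escape time 9
(row=4, col=3): c = 0.0350 + -0.2320i → escape time 9
(row=4, col=4): c = 0.3900 + -0.2320i → escape time 9
(row=5, col=0): c = -1.0300 + -0.3800i → escape time 9
(row=5, col=1): c = -0.6750 + -0.3800i → escape time 9
(row=5, col=2): c = -0.3200 + -0.3800i → escape time 9
(row=5, col=3): c = 0.0350 + -0.3800i → escape time 9
(row=5, col=4): c = 0.3900 + -0.3800i → escape time 9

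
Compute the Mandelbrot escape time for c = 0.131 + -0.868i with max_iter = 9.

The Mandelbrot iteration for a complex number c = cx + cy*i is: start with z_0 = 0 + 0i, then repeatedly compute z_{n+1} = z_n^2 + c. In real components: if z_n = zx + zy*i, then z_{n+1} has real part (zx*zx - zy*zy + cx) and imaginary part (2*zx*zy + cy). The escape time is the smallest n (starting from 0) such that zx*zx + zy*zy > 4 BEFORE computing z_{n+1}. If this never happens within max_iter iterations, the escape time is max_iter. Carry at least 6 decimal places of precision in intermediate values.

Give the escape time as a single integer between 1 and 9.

z_0 = 0 + 0i, c = 0.1310 + -0.8680i
Iter 1: z = 0.1310 + -0.8680i, |z|^2 = 0.7706
Iter 2: z = -0.6053 + -1.0954i, |z|^2 = 1.5663
Iter 3: z = -0.7026 + 0.4580i, |z|^2 = 0.7034
Iter 4: z = 0.4148 + -1.5116i, |z|^2 = 2.4571
Iter 5: z = -1.9819 + -2.1222i, |z|^2 = 8.4315
Escaped at iteration 5

Answer: 5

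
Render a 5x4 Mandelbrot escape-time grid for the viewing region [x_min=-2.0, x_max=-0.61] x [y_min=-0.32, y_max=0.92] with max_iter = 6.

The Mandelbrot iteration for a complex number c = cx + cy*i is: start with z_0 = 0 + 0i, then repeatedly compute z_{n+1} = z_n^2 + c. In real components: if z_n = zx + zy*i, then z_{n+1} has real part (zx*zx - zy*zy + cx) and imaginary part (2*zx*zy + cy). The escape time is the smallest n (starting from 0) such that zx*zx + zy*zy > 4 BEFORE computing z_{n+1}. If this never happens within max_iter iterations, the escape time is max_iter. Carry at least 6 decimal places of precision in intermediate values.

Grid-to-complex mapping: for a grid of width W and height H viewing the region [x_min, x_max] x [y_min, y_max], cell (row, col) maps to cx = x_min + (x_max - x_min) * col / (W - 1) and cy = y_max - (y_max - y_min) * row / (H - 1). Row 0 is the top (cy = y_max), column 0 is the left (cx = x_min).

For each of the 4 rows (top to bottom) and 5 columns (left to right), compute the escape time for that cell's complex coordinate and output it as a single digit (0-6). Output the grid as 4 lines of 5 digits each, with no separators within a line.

(row=0, col=0): c = -2.0000 + 0.9200i → escape time 1
(row=0, col=1): c = -1.6525 + 0.9200i → escape time 2
(row=0, col=2): c = -1.3050 + 0.9200i → escape time 3
(row=0, col=3): c = -0.9575 + 0.9200i → escape time 3
(row=0, col=4): c = -0.6100 + 0.9200i → escape time 4
(row=1, col=0): c = -2.0000 + 0.5067i → escape time 1
(row=1, col=1): c = -1.6525 + 0.5067i → escape time 3
(row=1, col=2): c = -1.3050 + 0.5067i → escape time 4
(row=1, col=3): c = -0.9575 + 0.5067i → escape time 5
(row=1, col=4): c = -0.6100 + 0.5067i → escape time 6
(row=2, col=0): c = -2.0000 + 0.0933i → escape time 1
(row=2, col=1): c = -1.6525 + 0.0933i → escape time 6
(row=2, col=2): c = -1.3050 + 0.0933i → escape time 6
(row=2, col=3): c = -0.9575 + 0.0933i → escape time 6
(row=2, col=4): c = -0.6100 + 0.0933i → escape time 6
(row=3, col=0): c = -2.0000 + -0.3200i → escape time 1
(row=3, col=1): c = -1.6525 + -0.3200i → escape time 4
(row=3, col=2): c = -1.3050 + -0.3200i → escape time 6
(row=3, col=3): c = -0.9575 + -0.3200i → escape time 6
(row=3, col=4): c = -0.6100 + -0.3200i → escape time 6

Answer: 12334
13456
16666
14666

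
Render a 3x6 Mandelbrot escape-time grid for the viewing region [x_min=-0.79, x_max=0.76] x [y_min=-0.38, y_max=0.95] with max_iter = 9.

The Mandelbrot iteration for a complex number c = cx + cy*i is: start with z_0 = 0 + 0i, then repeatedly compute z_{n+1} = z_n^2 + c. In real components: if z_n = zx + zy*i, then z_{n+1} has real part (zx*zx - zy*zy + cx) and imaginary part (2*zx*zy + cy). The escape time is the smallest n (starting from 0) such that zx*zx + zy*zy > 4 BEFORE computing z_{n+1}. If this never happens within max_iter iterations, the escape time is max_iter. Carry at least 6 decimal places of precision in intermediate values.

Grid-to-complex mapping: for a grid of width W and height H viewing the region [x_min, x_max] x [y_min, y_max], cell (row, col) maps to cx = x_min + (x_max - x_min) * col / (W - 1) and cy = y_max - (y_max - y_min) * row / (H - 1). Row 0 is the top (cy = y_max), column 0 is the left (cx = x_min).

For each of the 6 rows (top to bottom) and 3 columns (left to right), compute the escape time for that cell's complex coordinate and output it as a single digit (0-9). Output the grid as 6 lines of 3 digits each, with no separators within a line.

Answer: 372
593
793
993
993
893

Derivation:
(row=0, col=0): c = -0.7900 + 0.9500i → escape time 3
(row=0, col=1): c = -0.0150 + 0.9500i → escape time 7
(row=0, col=2): c = 0.7600 + 0.9500i → escape time 2
(row=1, col=0): c = -0.7900 + 0.6840i → escape time 5
(row=1, col=1): c = -0.0150 + 0.6840i → escape time 9
(row=1, col=2): c = 0.7600 + 0.6840i → escape time 3
(row=2, col=0): c = -0.7900 + 0.4180i → escape time 7
(row=2, col=1): c = -0.0150 + 0.4180i → escape time 9
(row=2, col=2): c = 0.7600 + 0.4180i → escape time 3
(row=3, col=0): c = -0.7900 + 0.1520i → escape time 9
(row=3, col=1): c = -0.0150 + 0.1520i → escape time 9
(row=3, col=2): c = 0.7600 + 0.1520i → escape time 3
(row=4, col=0): c = -0.7900 + -0.1140i → escape time 9
(row=4, col=1): c = -0.0150 + -0.1140i → escape time 9
(row=4, col=2): c = 0.7600 + -0.1140i → escape time 3
(row=5, col=0): c = -0.7900 + -0.3800i → escape time 8
(row=5, col=1): c = -0.0150 + -0.3800i → escape time 9
(row=5, col=2): c = 0.7600 + -0.3800i → escape time 3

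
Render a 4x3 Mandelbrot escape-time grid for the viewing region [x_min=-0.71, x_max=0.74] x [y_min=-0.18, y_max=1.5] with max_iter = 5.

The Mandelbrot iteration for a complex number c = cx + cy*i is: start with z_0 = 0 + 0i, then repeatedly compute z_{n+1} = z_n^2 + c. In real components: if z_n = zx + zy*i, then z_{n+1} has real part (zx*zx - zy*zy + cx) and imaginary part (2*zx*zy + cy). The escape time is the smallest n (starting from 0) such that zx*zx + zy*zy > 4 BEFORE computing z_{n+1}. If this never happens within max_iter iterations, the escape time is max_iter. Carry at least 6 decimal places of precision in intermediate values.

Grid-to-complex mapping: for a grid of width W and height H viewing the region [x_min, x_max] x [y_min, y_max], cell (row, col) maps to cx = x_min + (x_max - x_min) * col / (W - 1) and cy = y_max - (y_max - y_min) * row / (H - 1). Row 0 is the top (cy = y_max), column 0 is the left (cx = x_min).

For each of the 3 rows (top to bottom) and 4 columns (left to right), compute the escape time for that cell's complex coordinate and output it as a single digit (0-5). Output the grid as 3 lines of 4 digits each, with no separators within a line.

Answer: 2222
5553
5553

Derivation:
(row=0, col=0): c = -0.7100 + 1.5000i → escape time 2
(row=0, col=1): c = -0.2267 + 1.5000i → escape time 2
(row=0, col=2): c = 0.2567 + 1.5000i → escape time 2
(row=0, col=3): c = 0.7400 + 1.5000i → escape time 2
(row=1, col=0): c = -0.7100 + 0.6600i → escape time 5
(row=1, col=1): c = -0.2267 + 0.6600i → escape time 5
(row=1, col=2): c = 0.2567 + 0.6600i → escape time 5
(row=1, col=3): c = 0.7400 + 0.6600i → escape time 3
(row=2, col=0): c = -0.7100 + -0.1800i → escape time 5
(row=2, col=1): c = -0.2267 + -0.1800i → escape time 5
(row=2, col=2): c = 0.2567 + -0.1800i → escape time 5
(row=2, col=3): c = 0.7400 + -0.1800i → escape time 3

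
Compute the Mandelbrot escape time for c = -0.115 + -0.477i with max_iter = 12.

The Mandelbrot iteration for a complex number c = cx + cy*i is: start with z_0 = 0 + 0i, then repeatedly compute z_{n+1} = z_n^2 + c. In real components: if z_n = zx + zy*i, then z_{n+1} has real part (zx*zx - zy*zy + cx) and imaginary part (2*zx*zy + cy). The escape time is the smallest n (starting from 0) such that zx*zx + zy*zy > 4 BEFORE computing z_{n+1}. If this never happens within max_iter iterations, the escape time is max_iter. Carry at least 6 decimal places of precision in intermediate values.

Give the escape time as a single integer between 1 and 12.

z_0 = 0 + 0i, c = -0.1150 + -0.4770i
Iter 1: z = -0.1150 + -0.4770i, |z|^2 = 0.2408
Iter 2: z = -0.3293 + -0.3673i, |z|^2 = 0.2433
Iter 3: z = -0.1415 + -0.2351i, |z|^2 = 0.0753
Iter 4: z = -0.1503 + -0.4105i, |z|^2 = 0.1911
Iter 5: z = -0.2609 + -0.3536i, |z|^2 = 0.1931
Iter 6: z = -0.1720 + -0.2925i, |z|^2 = 0.1151
Iter 7: z = -0.1710 + -0.3764i, |z|^2 = 0.1709
Iter 8: z = -0.2275 + -0.3483i, |z|^2 = 0.1731
Iter 9: z = -0.1846 + -0.3186i, |z|^2 = 0.1355
Iter 10: z = -0.1824 + -0.3594i, |z|^2 = 0.1624
Iter 11: z = -0.2109 + -0.3459i, |z|^2 = 0.1641

Answer: 12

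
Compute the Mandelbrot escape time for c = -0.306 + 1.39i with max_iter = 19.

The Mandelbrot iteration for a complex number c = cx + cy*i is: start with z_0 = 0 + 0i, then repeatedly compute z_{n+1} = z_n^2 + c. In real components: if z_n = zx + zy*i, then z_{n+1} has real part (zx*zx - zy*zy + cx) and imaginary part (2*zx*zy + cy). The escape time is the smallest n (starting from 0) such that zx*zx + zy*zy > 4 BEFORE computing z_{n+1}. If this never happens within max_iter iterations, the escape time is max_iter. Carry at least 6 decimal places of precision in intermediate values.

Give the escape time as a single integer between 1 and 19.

z_0 = 0 + 0i, c = -0.3060 + 1.3900i
Iter 1: z = -0.3060 + 1.3900i, |z|^2 = 2.0257
Iter 2: z = -2.1445 + 0.5393i, |z|^2 = 4.8896
Escaped at iteration 2

Answer: 2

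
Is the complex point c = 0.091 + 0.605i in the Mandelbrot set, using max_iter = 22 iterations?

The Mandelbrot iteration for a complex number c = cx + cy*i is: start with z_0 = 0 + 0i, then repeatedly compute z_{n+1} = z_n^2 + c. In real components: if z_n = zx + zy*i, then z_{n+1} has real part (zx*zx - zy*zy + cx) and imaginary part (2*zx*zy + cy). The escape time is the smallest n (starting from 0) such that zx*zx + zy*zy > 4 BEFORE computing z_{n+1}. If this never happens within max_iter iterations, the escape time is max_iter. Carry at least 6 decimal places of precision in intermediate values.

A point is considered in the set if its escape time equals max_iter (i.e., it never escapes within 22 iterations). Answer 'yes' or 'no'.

z_0 = 0 + 0i, c = 0.0910 + 0.6050i
Iter 1: z = 0.0910 + 0.6050i, |z|^2 = 0.3743
Iter 2: z = -0.2667 + 0.7151i, |z|^2 = 0.5825
Iter 3: z = -0.3492 + 0.2235i, |z|^2 = 0.1719
Iter 4: z = 0.1630 + 0.4489i, |z|^2 = 0.2281
Iter 5: z = -0.0839 + 0.7513i, |z|^2 = 0.5716
Iter 6: z = -0.4665 + 0.4789i, |z|^2 = 0.4469
Iter 7: z = 0.0793 + 0.1582i, |z|^2 = 0.0313
Iter 8: z = 0.0722 + 0.6301i, |z|^2 = 0.4022
Iter 9: z = -0.3008 + 0.6960i, |z|^2 = 0.5750
Iter 10: z = -0.3030 + 0.1863i, |z|^2 = 0.1265
Iter 11: z = 0.1481 + 0.4921i, |z|^2 = 0.2641
Iter 12: z = -0.1292 + 0.7508i, |z|^2 = 0.5804
Iter 13: z = -0.4560 + 0.4109i, |z|^2 = 0.3768
Iter 14: z = 0.1300 + 0.2303i, |z|^2 = 0.0699
Iter 15: z = 0.0549 + 0.6649i, |z|^2 = 0.4451
Iter 16: z = -0.3481 + 0.6780i, |z|^2 = 0.5808
Iter 17: z = -0.2475 + 0.1330i, |z|^2 = 0.0790
Iter 18: z = 0.1346 + 0.5391i, |z|^2 = 0.3088
Iter 19: z = -0.1816 + 0.7501i, |z|^2 = 0.5956
Iter 20: z = -0.4387 + 0.3326i, |z|^2 = 0.3031
Iter 21: z = 0.1728 + 0.3132i, |z|^2 = 0.1279
Did not escape in 22 iterations → in set

Answer: yes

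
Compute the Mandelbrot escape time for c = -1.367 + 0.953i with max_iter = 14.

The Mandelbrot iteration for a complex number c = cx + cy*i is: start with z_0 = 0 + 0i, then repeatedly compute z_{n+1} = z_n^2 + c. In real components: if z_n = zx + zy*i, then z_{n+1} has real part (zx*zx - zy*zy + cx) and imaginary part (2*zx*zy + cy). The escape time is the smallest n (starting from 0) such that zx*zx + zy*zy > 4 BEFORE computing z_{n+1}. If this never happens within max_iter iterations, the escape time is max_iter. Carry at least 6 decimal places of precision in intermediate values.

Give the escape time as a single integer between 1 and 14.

z_0 = 0 + 0i, c = -1.3670 + 0.9530i
Iter 1: z = -1.3670 + 0.9530i, |z|^2 = 2.7769
Iter 2: z = -0.4065 + -1.6525i, |z|^2 = 2.8960
Iter 3: z = -3.9325 + 2.2966i, |z|^2 = 20.7387
Escaped at iteration 3

Answer: 3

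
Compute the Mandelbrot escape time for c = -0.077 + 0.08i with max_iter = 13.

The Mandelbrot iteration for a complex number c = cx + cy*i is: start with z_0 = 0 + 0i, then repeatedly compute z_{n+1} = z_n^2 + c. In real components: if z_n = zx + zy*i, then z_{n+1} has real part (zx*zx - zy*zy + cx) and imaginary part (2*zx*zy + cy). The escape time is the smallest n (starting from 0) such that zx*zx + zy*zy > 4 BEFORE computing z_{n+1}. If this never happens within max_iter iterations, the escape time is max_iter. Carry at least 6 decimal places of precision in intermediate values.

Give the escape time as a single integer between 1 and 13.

Answer: 13

Derivation:
z_0 = 0 + 0i, c = -0.0770 + 0.0800i
Iter 1: z = -0.0770 + 0.0800i, |z|^2 = 0.0123
Iter 2: z = -0.0775 + 0.0677i, |z|^2 = 0.0106
Iter 3: z = -0.0756 + 0.0695i, |z|^2 = 0.0105
Iter 4: z = -0.0761 + 0.0695i, |z|^2 = 0.0106
Iter 5: z = -0.0760 + 0.0694i, |z|^2 = 0.0106
Iter 6: z = -0.0760 + 0.0694i, |z|^2 = 0.0106
Iter 7: z = -0.0760 + 0.0694i, |z|^2 = 0.0106
Iter 8: z = -0.0760 + 0.0694i, |z|^2 = 0.0106
Iter 9: z = -0.0760 + 0.0694i, |z|^2 = 0.0106
Iter 10: z = -0.0760 + 0.0694i, |z|^2 = 0.0106
Iter 11: z = -0.0760 + 0.0694i, |z|^2 = 0.0106
Iter 12: z = -0.0760 + 0.0694i, |z|^2 = 0.0106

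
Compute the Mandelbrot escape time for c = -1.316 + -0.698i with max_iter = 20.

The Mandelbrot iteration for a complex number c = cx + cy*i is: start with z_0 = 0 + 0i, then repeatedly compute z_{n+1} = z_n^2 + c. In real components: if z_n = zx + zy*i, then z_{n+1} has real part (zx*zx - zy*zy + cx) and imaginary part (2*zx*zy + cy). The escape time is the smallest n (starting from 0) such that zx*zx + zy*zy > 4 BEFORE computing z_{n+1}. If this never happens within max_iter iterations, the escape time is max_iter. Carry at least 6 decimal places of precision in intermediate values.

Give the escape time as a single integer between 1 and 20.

Answer: 3

Derivation:
z_0 = 0 + 0i, c = -1.3160 + -0.6980i
Iter 1: z = -1.3160 + -0.6980i, |z|^2 = 2.2191
Iter 2: z = -0.0713 + 1.1391i, |z|^2 = 1.3027
Iter 3: z = -2.6085 + -0.8606i, |z|^2 = 7.5450
Escaped at iteration 3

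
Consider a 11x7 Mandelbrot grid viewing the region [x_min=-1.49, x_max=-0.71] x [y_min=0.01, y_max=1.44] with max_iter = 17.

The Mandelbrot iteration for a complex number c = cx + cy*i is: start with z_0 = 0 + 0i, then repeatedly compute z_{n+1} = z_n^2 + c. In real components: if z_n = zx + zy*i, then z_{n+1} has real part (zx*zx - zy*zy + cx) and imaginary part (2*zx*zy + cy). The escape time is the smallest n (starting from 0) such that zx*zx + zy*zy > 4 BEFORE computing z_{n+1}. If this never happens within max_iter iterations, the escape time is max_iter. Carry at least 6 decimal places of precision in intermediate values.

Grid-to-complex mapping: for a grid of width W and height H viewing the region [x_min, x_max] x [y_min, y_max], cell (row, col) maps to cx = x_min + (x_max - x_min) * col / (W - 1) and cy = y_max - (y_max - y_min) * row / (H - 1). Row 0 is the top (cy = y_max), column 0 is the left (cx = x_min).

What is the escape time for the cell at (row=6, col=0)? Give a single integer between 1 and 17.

Answer: 16

Derivation:
z_0 = 0 + 0i, c = -1.4900 + 0.0100i
Iter 1: z = -1.4900 + 0.0100i, |z|^2 = 2.2202
Iter 2: z = 0.7300 + -0.0198i, |z|^2 = 0.5333
Iter 3: z = -0.9575 + -0.0189i, |z|^2 = 0.9171
Iter 4: z = -0.5736 + 0.0462i, |z|^2 = 0.3311
Iter 5: z = -1.1632 + -0.0430i, |z|^2 = 1.3548
Iter 6: z = -0.1389 + 0.1100i, |z|^2 = 0.0314
Iter 7: z = -1.4828 + -0.0206i, |z|^2 = 2.1992
Iter 8: z = 0.7083 + 0.0710i, |z|^2 = 0.5067
Iter 9: z = -0.9933 + 0.1106i, |z|^2 = 0.9990
Iter 10: z = -0.5155 + -0.2097i, |z|^2 = 0.3097
Iter 11: z = -1.2682 + 0.2262i, |z|^2 = 1.6596
Iter 12: z = 0.0672 + -0.5639i, |z|^2 = 0.3225
Iter 13: z = -1.8034 + -0.0658i, |z|^2 = 3.2567
Iter 14: z = 1.7580 + 0.2474i, |z|^2 = 3.1517
Iter 15: z = 1.5393 + 0.8800i, |z|^2 = 3.1438
Iter 16: z = 0.1050 + 2.7191i, |z|^2 = 7.4046
Escaped at iteration 16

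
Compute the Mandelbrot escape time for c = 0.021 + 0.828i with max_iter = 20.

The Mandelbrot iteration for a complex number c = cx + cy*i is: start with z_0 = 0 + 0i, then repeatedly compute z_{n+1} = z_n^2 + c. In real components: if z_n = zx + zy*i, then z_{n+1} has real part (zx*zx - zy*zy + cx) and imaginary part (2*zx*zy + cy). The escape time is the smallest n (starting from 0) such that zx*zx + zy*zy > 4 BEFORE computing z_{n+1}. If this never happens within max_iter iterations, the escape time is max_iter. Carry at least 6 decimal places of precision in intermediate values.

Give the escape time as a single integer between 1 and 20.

Answer: 13

Derivation:
z_0 = 0 + 0i, c = 0.0210 + 0.8280i
Iter 1: z = 0.0210 + 0.8280i, |z|^2 = 0.6860
Iter 2: z = -0.6641 + 0.8628i, |z|^2 = 1.1855
Iter 3: z = -0.2823 + -0.3180i, |z|^2 = 0.1808
Iter 4: z = -0.0004 + 1.0075i, |z|^2 = 1.0152
Iter 5: z = -0.9942 + 0.8271i, |z|^2 = 1.6725
Iter 6: z = 0.3252 + -0.8165i, |z|^2 = 0.7725
Iter 7: z = -0.5400 + 0.2969i, |z|^2 = 0.3797
Iter 8: z = 0.2244 + 0.5074i, |z|^2 = 0.3078
Iter 9: z = -0.1861 + 1.0558i, |z|^2 = 1.1493
Iter 10: z = -1.0590 + 0.4351i, |z|^2 = 1.3108
Iter 11: z = 0.9532 + -0.0936i, |z|^2 = 0.9173
Iter 12: z = 0.9208 + 0.6496i, |z|^2 = 1.2699
Iter 13: z = 0.4469 + 2.0243i, |z|^2 = 4.2977
Escaped at iteration 13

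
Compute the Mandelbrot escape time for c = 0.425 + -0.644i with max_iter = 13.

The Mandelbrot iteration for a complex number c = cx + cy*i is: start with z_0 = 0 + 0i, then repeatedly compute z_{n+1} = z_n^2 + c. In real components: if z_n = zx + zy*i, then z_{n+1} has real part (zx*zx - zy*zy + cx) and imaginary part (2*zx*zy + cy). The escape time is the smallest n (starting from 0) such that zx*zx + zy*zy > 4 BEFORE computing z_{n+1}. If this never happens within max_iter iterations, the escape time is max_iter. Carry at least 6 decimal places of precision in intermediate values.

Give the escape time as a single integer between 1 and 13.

Answer: 6

Derivation:
z_0 = 0 + 0i, c = 0.4250 + -0.6440i
Iter 1: z = 0.4250 + -0.6440i, |z|^2 = 0.5954
Iter 2: z = 0.1909 + -1.1914i, |z|^2 = 1.4559
Iter 3: z = -0.9580 + -1.0989i, |z|^2 = 2.1252
Iter 4: z = 0.1353 + 1.4614i, |z|^2 = 2.1540
Iter 5: z = -1.6924 + -0.2486i, |z|^2 = 2.9259
Iter 6: z = 3.2272 + 0.1974i, |z|^2 = 10.4541
Escaped at iteration 6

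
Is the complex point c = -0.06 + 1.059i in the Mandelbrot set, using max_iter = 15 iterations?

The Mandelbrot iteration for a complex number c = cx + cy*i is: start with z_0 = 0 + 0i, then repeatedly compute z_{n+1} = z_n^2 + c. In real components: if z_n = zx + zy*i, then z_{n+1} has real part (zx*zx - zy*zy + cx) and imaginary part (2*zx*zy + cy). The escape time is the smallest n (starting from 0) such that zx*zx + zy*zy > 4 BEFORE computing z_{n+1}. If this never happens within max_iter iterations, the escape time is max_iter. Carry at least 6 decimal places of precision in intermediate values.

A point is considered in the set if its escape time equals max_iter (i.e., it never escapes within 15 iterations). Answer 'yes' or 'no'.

Answer: no

Derivation:
z_0 = 0 + 0i, c = -0.0600 + 1.0590i
Iter 1: z = -0.0600 + 1.0590i, |z|^2 = 1.1251
Iter 2: z = -1.1779 + 0.9319i, |z|^2 = 2.2559
Iter 3: z = 0.4589 + -1.1364i, |z|^2 = 1.5020
Iter 4: z = -1.1407 + 0.0160i, |z|^2 = 1.3016
Iter 5: z = 1.2411 + 1.0226i, |z|^2 = 2.5859
Iter 6: z = 0.4345 + 3.5971i, |z|^2 = 13.1283
Escaped at iteration 6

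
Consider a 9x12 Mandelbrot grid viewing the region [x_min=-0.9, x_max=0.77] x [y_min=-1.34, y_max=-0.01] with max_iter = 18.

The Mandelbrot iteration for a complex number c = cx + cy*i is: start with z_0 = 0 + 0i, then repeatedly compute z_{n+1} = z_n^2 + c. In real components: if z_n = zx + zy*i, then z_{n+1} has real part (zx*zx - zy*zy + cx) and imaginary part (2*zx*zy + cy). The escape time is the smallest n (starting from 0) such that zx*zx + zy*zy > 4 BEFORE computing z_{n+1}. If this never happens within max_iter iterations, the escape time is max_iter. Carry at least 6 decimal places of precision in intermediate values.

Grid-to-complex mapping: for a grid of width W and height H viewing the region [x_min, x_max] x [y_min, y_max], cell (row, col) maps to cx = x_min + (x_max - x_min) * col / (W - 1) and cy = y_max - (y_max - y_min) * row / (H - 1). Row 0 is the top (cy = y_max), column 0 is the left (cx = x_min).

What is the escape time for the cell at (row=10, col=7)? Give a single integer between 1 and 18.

z_0 = 0 + 0i, c = 0.5612 + -1.2191i
Iter 1: z = 0.5612 + -1.2191i, |z|^2 = 1.8012
Iter 2: z = -0.6099 + -2.5875i, |z|^2 = 7.0673
Escaped at iteration 2

Answer: 2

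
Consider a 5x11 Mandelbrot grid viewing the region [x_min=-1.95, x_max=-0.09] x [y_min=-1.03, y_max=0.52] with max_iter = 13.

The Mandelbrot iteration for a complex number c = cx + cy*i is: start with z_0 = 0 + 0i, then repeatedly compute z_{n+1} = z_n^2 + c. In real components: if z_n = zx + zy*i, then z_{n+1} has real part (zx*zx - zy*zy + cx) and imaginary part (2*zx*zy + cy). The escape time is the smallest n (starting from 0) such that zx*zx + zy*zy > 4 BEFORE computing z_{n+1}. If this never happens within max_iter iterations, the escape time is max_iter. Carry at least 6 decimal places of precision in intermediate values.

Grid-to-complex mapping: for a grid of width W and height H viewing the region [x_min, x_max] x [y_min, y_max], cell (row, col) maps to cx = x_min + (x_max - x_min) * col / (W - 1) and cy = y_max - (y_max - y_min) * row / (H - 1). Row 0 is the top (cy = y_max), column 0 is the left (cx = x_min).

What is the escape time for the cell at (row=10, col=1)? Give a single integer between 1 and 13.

z_0 = 0 + 0i, c = -1.4850 + -1.0300i
Iter 1: z = -1.4850 + -1.0300i, |z|^2 = 3.2661
Iter 2: z = -0.3407 + 2.0291i, |z|^2 = 4.2333
Escaped at iteration 2

Answer: 2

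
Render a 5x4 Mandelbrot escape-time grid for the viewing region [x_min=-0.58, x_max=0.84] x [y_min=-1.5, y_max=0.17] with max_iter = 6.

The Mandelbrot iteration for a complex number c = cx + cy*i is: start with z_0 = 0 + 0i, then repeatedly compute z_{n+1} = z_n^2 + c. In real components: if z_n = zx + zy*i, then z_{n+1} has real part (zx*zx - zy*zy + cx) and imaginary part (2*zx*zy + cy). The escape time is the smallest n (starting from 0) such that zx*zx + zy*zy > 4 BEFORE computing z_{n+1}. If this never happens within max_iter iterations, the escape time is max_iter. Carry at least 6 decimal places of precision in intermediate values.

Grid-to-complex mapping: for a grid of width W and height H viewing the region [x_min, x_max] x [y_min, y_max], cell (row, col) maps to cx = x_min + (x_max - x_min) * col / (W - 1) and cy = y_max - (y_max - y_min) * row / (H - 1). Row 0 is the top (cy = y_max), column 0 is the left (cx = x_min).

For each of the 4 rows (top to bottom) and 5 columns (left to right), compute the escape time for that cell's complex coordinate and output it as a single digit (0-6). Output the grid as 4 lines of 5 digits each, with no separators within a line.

Answer: 66653
66663
46432
22222

Derivation:
(row=0, col=0): c = -0.5800 + 0.1700i → escape time 6
(row=0, col=1): c = -0.2250 + 0.1700i → escape time 6
(row=0, col=2): c = 0.1300 + 0.1700i → escape time 6
(row=0, col=3): c = 0.4850 + 0.1700i → escape time 5
(row=0, col=4): c = 0.8400 + 0.1700i → escape time 3
(row=1, col=0): c = -0.5800 + -0.3867i → escape time 6
(row=1, col=1): c = -0.2250 + -0.3867i → escape time 6
(row=1, col=2): c = 0.1300 + -0.3867i → escape time 6
(row=1, col=3): c = 0.4850 + -0.3867i → escape time 6
(row=1, col=4): c = 0.8400 + -0.3867i → escape time 3
(row=2, col=0): c = -0.5800 + -0.9433i → escape time 4
(row=2, col=1): c = -0.2250 + -0.9433i → escape time 6
(row=2, col=2): c = 0.1300 + -0.9433i → escape time 4
(row=2, col=3): c = 0.4850 + -0.9433i → escape time 3
(row=2, col=4): c = 0.8400 + -0.9433i → escape time 2
(row=3, col=0): c = -0.5800 + -1.5000i → escape time 2
(row=3, col=1): c = -0.2250 + -1.5000i → escape time 2
(row=3, col=2): c = 0.1300 + -1.5000i → escape time 2
(row=3, col=3): c = 0.4850 + -1.5000i → escape time 2
(row=3, col=4): c = 0.8400 + -1.5000i → escape time 2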